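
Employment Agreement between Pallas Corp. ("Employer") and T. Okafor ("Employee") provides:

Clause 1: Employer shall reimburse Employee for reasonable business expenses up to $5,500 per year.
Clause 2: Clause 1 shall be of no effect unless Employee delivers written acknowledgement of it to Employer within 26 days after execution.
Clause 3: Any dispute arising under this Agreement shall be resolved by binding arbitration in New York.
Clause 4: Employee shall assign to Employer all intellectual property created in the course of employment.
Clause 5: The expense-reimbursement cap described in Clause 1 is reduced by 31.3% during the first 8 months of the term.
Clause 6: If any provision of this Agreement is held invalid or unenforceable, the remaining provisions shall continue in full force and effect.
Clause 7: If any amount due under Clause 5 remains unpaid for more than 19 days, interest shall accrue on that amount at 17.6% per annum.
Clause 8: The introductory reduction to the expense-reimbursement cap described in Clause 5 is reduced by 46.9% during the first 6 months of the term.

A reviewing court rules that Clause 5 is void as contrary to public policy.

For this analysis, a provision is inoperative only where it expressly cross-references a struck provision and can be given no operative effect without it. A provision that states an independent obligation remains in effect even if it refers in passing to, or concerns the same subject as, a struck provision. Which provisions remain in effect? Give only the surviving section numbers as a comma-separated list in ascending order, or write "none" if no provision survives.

1, 2, 3, 4, 6

Clause 5 is struck. Clause 7 has no operative effect of its own apart from Clause 5 and is therefore inoperative. The whole of Clause 8 is the introductory reduction to the introductory reduction to the expense-reimbursement cap, defined by reference to Clause 5, so Clause 8 cannot stand once Clause 5 is removed. Clause 6 is a severability clause and preserves every provision that can still be given independent effect. Clause 1, Clause 2, Clause 3, Clause 4, and Clause 6 remain in effect.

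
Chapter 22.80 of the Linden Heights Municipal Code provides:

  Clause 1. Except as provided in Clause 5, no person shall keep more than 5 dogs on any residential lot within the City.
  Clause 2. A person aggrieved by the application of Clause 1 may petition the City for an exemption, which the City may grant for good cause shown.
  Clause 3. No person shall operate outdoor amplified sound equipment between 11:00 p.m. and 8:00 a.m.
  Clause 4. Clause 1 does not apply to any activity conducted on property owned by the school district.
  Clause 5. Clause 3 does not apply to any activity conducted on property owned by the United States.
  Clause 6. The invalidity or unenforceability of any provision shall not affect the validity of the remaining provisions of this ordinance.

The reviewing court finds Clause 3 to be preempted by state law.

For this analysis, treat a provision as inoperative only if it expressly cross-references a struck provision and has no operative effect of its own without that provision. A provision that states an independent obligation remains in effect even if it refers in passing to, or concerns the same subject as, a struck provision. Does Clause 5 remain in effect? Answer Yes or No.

No

Clause 3 is struck. The only function of Clause 5 is the public-property exemption from Clause 3, so it cannot stand once Clause 3 is removed. Although Clause 1 refers to Clause 5, its operative terms do not depend on Clause 5, so it remains in effect. Clause 6 is a severability clause and preserves every provision that can still be given independent effect. The provisions still in force are Clause 1, Clause 2, Clause 4, and Clause 6. Clause 5 is among the inoperative provisions, so the answer is no.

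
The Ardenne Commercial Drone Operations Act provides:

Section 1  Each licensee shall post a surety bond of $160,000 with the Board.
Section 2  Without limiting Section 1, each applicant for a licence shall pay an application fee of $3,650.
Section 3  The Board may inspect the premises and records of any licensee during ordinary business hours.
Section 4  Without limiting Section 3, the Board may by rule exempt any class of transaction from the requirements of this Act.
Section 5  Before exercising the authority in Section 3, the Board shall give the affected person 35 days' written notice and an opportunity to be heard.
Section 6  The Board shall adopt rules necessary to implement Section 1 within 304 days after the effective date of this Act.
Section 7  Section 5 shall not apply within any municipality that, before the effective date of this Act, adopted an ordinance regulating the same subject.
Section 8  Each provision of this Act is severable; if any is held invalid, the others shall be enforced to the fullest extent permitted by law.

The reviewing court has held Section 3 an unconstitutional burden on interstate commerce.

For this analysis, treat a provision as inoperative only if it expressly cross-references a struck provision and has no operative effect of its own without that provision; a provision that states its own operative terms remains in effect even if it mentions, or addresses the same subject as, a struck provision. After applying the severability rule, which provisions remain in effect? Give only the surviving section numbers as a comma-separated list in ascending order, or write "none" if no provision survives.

Section 3 is struck. Section 5 has no operative effect of its own apart from Section 3 and is therefore inoperative. Section 7 has no operative effect of its own apart from Section 5 and is therefore inoperative. Section 4 mentions Section 3 but its own obligation stands independently of Section 3, so Section 4 is not affected. Under the severability clause in Section 8, the remaining provisions continue in force. The provisions still in force are Section 1, Section 2, Section 4, Section 6, and Section 8.

1, 2, 4, 6, 8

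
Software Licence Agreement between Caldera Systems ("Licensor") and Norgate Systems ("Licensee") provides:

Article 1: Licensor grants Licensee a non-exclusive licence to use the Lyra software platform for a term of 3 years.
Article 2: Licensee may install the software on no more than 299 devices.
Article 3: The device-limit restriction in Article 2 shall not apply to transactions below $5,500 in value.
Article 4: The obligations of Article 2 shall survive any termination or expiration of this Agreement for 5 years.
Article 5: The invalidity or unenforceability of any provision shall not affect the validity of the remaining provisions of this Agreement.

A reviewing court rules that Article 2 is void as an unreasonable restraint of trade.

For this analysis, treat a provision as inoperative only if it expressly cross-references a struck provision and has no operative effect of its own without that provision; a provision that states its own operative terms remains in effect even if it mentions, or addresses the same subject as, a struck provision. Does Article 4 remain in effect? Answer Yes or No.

Article 2 is struck. Article 3 does nothing except set the carve-out from the device-limit restriction by reference to Article 2; with Article 2 gone it has no independent effect and is inoperative. The only function of Article 4 is the survival period for Article 2, so it cannot stand once Article 2 is removed. Under the severability clause in Article 5, the remaining provisions continue in force. The provisions still in force are Article 1 and Article 5. Article 4 is among the inoperative provisions, so the answer is no.

No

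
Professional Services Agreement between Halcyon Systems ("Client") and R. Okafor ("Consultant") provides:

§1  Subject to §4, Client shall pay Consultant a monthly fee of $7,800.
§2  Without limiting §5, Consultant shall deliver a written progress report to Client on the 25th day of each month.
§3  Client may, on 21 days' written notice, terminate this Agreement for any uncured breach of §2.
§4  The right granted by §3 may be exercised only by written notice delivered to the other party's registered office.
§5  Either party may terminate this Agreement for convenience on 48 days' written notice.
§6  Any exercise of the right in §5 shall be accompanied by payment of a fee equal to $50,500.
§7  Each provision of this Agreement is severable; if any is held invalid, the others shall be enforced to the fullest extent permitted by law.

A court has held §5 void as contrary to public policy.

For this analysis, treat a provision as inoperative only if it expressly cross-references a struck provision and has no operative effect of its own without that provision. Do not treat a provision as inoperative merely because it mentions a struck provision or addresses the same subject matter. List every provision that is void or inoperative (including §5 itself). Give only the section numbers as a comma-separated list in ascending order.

§5 is struck. §6 merely fixes the exercise fee for §5; with §5 gone it has nothing to operate on and falls away. Although §2 refers to §5, its operative terms do not depend on §5, so it remains in effect. Under the severability clause in §7, the remaining provisions continue in force. That leaves §1, §2, §3, §4, and §7 in effect.

5, 6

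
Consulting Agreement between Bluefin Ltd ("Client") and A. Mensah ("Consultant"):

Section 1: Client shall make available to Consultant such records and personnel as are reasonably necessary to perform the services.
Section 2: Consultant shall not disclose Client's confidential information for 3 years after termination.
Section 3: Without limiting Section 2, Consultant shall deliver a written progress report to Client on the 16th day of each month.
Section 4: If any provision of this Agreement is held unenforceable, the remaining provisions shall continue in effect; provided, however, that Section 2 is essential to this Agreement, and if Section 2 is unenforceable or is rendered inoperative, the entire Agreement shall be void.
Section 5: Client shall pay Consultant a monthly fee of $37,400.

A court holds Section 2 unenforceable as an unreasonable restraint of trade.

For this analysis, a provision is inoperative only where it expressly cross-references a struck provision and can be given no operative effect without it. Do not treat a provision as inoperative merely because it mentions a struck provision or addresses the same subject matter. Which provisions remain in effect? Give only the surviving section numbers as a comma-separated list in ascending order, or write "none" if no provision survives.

none

Section 2 is struck. Nothing else in the Agreement is defined by reference to Section 2. Section 4 makes Section 2 an essential term, and Section 2 is the provision held invalid; under Section 4, the entire Agreement is therefore void. No provision of the Agreement survives.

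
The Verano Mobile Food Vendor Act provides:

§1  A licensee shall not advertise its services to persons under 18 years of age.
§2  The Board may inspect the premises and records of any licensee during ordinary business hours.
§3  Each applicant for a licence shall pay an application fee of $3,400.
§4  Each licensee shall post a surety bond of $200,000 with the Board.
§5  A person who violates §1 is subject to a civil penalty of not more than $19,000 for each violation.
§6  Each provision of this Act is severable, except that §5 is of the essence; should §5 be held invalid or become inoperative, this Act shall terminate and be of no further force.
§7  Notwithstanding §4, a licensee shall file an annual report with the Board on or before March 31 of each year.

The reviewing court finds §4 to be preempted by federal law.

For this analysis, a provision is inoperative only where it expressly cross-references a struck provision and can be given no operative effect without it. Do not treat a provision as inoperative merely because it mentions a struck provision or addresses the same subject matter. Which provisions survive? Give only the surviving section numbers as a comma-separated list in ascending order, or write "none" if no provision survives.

1, 2, 3, 5, 6, 7

§4 is struck. §7 mentions §4 but its own obligation stands independently of §4, so §7 is not affected. No other provision's operative terms depend on §4. §6 makes §5 an essential term, but §5 is unaffected, so the severability proviso in §6 preserves the remaining provisions. That leaves §1, §2, §3, §5, §6, and §7 in effect.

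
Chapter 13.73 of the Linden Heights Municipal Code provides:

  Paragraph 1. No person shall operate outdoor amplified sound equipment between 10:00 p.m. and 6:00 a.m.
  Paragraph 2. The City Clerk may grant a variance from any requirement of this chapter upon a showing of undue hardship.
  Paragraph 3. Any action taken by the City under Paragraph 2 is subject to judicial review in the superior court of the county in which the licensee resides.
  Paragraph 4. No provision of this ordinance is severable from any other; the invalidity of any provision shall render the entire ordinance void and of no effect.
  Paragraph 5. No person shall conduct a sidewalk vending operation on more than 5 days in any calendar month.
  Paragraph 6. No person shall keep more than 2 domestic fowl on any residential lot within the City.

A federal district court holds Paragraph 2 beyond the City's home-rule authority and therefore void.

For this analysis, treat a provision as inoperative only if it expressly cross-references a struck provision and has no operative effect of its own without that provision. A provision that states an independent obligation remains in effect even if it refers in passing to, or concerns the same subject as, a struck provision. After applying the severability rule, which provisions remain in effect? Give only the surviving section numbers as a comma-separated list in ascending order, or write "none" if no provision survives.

Paragraph 2 is struck. The only function of Paragraph 3 is the judicial-review right for Paragraph 2, so it cannot stand once Paragraph 2 is removed. Paragraph 4 provides that the ordinance is not severable, so the invalidity of any one provision voids the entire ordinance. No provision of the ordinance survives.

none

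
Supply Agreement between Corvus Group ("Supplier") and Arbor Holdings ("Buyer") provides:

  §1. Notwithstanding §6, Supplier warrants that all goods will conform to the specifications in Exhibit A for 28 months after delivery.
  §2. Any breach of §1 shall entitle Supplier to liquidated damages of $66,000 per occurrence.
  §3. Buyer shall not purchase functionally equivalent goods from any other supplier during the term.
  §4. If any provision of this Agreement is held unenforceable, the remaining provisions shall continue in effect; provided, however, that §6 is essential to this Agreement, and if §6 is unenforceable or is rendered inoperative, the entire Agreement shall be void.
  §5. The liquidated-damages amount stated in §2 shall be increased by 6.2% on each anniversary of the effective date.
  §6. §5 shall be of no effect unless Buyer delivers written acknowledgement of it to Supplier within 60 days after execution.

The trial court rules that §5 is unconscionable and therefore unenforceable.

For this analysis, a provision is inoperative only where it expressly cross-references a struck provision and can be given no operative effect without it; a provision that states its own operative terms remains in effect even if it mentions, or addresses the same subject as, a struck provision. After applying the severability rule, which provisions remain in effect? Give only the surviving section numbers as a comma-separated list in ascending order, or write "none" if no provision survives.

none

§5 is struck. §6 merely fixes the acknowledgement condition for §5; with §5 gone it has nothing to operate on and falls away. §4 makes §6 an essential term, and §6 has been rendered inoperative by the cascade; under §4, the entire Agreement is therefore void. No provision of the Agreement survives.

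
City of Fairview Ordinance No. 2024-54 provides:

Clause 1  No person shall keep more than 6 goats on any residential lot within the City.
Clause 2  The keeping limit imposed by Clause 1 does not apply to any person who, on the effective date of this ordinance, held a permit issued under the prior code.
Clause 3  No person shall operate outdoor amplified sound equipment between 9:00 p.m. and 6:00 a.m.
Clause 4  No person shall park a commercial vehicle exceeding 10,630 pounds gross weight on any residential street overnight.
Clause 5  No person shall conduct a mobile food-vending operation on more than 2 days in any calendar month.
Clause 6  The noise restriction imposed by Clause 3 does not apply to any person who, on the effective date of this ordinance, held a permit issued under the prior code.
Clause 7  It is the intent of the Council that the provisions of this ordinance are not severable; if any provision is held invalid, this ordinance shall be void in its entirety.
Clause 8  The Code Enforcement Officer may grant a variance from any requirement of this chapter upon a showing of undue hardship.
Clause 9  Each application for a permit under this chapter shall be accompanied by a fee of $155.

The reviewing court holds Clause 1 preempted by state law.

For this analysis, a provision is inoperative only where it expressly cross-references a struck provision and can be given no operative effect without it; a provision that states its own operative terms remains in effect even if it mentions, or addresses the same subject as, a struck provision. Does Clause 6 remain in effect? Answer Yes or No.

Clause 1 is struck. The only function of Clause 2 is the grandfather exemption from Clause 1, so it cannot stand once Clause 1 is removed. Clause 7 provides that the ordinance is not severable, so the invalidity of any one provision voids the entire ordinance. No provision of the ordinance survives. Clause 6 is among the inoperative provisions, so the answer is no.

No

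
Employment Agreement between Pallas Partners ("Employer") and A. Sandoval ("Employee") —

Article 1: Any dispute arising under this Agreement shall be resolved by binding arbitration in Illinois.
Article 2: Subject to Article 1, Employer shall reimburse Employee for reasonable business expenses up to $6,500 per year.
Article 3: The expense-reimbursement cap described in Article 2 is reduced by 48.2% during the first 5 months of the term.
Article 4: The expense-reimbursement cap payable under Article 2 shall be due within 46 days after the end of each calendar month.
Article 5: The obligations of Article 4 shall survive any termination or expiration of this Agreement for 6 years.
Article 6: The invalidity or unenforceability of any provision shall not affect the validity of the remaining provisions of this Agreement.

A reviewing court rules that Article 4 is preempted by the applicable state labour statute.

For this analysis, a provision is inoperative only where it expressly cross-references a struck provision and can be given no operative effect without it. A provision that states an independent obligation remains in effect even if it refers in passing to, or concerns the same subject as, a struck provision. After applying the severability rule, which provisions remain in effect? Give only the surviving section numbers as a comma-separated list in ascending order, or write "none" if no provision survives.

Article 4 is struck. Article 5 merely fixes the survival period for Article 4; with Article 4 gone it has nothing to operate on and falls away. Article 6 is a severability clause and preserves every provision that can still be given independent effect. Article 1, Article 2, Article 3, and Article 6 remain in effect.

1, 2, 3, 6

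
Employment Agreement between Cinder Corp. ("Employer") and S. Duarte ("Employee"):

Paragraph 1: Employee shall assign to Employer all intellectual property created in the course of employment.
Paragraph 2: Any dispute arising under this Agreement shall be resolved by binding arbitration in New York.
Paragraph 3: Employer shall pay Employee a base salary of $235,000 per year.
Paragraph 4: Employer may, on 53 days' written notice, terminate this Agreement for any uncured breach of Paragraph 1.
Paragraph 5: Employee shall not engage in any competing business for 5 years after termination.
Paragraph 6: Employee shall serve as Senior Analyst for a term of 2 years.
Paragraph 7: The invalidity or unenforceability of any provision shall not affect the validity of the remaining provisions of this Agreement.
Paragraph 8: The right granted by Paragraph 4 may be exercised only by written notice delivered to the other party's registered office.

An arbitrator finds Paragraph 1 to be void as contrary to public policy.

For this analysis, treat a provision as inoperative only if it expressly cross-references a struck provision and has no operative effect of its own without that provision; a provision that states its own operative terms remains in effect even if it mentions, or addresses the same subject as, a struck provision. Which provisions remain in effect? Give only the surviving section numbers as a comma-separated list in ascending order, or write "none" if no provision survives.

2, 3, 5, 6, 7

Paragraph 1 is struck. Paragraph 4 has no operative effect of its own apart from Paragraph 1 and is therefore inoperative. The only function of Paragraph 8 is the notice requirement for Paragraph 4, so it cannot stand once Paragraph 4 is removed. Under the severability clause in Paragraph 7, the remaining provisions continue in force. Paragraph 2, Paragraph 3, Paragraph 5, Paragraph 6, and Paragraph 7 remain in effect.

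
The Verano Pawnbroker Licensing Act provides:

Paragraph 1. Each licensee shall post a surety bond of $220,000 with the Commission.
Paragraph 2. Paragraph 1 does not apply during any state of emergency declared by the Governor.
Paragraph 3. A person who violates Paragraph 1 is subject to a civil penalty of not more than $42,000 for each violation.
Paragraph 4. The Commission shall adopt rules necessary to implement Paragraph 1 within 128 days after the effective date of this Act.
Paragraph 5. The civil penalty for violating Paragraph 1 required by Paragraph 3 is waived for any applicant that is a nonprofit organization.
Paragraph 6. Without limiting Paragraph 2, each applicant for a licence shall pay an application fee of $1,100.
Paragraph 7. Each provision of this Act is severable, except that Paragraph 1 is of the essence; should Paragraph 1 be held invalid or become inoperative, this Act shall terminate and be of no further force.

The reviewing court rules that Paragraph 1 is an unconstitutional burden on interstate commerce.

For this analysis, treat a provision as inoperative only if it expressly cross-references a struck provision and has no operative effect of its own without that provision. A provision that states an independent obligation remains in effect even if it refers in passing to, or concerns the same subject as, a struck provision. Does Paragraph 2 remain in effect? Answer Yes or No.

No

Paragraph 1 is struck. Paragraph 2 operates only by reference to Paragraph 1, so it falls with Paragraph 1. Paragraph 3 merely fixes the civil penalty for violating Paragraph 1; with Paragraph 1 gone it has nothing to operate on and falls away. Paragraph 4 operates only by reference to Paragraph 1, so it falls with Paragraph 1. Paragraph 5 has no operative effect of its own apart from Paragraph 3 and is therefore inoperative. Paragraph 7 makes Paragraph 1 an essential term, and Paragraph 1 is the provision held invalid; under Paragraph 7, the entire Act is therefore void. No provision of the Act survives. Paragraph 2 is among the inoperative provisions, so the answer is no.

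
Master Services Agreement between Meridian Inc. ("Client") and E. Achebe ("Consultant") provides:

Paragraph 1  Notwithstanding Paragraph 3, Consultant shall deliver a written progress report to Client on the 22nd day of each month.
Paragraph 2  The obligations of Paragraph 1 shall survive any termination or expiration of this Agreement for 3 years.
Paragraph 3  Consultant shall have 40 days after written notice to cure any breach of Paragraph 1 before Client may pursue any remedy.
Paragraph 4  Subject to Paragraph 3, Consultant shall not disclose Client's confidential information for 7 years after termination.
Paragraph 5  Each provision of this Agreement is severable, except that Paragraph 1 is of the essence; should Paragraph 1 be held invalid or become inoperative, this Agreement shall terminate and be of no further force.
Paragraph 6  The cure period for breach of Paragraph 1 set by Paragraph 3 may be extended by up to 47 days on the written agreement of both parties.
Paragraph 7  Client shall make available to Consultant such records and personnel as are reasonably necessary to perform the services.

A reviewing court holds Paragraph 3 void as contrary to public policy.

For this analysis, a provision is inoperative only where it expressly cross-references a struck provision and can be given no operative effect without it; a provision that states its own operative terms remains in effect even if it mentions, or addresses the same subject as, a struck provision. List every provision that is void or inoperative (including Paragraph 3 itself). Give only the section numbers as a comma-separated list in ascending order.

3, 6

Paragraph 3 is struck. Paragraph 6 has no operative effect of its own apart from Paragraph 3 and is therefore inoperative. Paragraph 1 mentions Paragraph 3 but its own obligation stands independently of Paragraph 3, so Paragraph 1 is not affected. Paragraph 4 mentions Paragraph 3 but its own obligation stands independently of Paragraph 3, so Paragraph 4 is not affected. Paragraph 5 makes Paragraph 1 an essential term, but Paragraph 1 is unaffected, so the severability proviso in Paragraph 5 preserves the remaining provisions. The provisions still in force are Paragraph 1, Paragraph 2, Paragraph 4, Paragraph 5, and Paragraph 7.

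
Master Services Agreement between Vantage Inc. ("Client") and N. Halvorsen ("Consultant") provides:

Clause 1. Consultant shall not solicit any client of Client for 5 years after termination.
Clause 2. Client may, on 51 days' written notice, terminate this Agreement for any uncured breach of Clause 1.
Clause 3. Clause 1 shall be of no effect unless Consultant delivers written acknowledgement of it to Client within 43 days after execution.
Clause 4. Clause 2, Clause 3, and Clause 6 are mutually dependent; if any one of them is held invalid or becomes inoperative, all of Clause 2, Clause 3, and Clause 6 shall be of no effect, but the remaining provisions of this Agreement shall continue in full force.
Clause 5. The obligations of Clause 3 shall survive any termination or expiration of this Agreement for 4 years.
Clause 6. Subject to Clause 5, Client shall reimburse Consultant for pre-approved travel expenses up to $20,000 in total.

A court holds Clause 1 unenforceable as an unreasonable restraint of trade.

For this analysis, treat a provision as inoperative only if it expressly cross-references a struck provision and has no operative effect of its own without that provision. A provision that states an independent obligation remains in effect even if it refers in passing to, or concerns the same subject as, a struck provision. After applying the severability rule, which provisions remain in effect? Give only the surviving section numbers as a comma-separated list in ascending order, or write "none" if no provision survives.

Clause 1 is struck. Clause 2 operates only by reference to Clause 1, so it falls with Clause 1. Clause 3 operates only by reference to Clause 1, so it falls with Clause 1. The only function of Clause 5 is the survival period for Clause 3, so it cannot stand once Clause 3 is removed. Clause 4 declares Clause 2, Clause 3, and Clause 6 mutually dependent; since one of them has fallen, all of them are of no effect. That brings down Clause 6 as well. The remainder continues in force under Clause 4. Only Clause 4 remains in effect.

4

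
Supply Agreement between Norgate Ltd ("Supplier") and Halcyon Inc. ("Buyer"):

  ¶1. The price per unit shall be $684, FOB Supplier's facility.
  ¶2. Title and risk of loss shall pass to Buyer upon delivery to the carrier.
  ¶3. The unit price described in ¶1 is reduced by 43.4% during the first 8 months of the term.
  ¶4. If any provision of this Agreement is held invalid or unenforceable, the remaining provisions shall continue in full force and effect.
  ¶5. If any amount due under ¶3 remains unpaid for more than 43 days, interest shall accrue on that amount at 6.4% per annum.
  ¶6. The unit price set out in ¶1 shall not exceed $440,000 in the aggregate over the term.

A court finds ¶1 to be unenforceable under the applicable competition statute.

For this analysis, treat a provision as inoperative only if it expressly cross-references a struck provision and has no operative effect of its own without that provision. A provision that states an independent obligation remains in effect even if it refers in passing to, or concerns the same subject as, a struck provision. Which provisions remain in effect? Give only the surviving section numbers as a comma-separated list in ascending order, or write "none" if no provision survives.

¶1 is struck. ¶3 has no operative effect of its own apart from ¶1 and is therefore inoperative. ¶6 has no operative effect of its own apart from ¶1 and is therefore inoperative. ¶5 does nothing except set the default interest on the introductory reduction to the unit price by reference to ¶3; with ¶3 gone it has no independent effect and is inoperative. ¶4 is a severability clause and preserves every provision that can still be given independent effect. ¶2 and ¶4 remain in effect.

2, 4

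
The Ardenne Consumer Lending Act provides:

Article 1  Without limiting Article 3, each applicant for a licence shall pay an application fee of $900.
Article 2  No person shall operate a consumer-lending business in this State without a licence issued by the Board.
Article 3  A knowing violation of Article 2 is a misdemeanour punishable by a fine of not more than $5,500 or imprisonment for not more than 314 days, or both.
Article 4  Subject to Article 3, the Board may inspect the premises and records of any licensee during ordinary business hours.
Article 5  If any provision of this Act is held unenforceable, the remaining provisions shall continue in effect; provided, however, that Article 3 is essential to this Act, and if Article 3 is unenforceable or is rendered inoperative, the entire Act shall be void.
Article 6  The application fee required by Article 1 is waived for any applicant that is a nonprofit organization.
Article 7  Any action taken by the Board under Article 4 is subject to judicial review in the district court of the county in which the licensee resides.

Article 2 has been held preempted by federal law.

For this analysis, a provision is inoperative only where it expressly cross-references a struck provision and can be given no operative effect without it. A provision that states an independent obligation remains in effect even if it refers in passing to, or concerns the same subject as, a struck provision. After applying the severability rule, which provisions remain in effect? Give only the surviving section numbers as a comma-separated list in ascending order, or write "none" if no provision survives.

Article 2 is struck. Article 3 merely fixes the criminal penalty for violating Article 2; with Article 2 gone it has nothing to operate on and falls away. Article 5 makes Article 3 an essential term, and Article 3 has been rendered inoperative by the cascade; under Article 5, the entire Act is therefore void. No provision of the Act survives.

none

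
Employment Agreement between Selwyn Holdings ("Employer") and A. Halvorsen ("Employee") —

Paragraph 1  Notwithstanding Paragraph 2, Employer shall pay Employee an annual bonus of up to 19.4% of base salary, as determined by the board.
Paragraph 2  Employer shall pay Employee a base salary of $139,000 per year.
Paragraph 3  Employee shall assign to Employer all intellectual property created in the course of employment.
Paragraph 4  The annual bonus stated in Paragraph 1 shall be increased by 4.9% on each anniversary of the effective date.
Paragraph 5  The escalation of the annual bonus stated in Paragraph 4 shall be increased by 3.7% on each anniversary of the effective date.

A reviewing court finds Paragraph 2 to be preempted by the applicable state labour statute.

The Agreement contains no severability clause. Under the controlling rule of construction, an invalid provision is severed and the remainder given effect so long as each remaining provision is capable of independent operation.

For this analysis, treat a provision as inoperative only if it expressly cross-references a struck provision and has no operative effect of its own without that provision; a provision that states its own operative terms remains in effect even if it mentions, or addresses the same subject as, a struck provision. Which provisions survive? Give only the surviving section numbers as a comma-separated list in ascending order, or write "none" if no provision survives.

1, 3, 4, 5

Paragraph 2 is struck. Although Paragraph 1 refers to Paragraph 2, its operative terms do not depend on Paragraph 2, so it remains in effect. Nothing else in the Agreement is defined by reference to Paragraph 2. Under the stated default rule, only provisions that cannot operate independently fall away; the rest are enforced. That leaves Paragraph 1, Paragraph 3, Paragraph 4, and Paragraph 5 in effect.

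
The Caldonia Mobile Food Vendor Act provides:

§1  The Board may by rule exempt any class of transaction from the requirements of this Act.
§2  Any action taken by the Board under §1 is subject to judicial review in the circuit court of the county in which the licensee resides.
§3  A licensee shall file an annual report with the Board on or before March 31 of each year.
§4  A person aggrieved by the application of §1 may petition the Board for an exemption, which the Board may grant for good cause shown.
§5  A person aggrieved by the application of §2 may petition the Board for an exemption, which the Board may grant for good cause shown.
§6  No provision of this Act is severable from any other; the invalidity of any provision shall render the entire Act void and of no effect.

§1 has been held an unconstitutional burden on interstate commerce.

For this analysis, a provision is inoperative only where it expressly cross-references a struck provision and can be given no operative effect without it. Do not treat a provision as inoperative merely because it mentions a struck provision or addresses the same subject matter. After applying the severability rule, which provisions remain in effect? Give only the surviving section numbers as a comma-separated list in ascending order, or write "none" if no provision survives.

none

§1 is struck. The only function of §2 is the judicial-review right for §1, so it cannot stand once §1 is removed. §4 operates only by reference to §1, so it falls with §1. §5 merely fixes the exemption procedure for §2; with §2 gone it has nothing to operate on and falls away. §6 provides that the Act is not severable, so the invalidity of any one provision voids the entire Act. No provision of the Act survives.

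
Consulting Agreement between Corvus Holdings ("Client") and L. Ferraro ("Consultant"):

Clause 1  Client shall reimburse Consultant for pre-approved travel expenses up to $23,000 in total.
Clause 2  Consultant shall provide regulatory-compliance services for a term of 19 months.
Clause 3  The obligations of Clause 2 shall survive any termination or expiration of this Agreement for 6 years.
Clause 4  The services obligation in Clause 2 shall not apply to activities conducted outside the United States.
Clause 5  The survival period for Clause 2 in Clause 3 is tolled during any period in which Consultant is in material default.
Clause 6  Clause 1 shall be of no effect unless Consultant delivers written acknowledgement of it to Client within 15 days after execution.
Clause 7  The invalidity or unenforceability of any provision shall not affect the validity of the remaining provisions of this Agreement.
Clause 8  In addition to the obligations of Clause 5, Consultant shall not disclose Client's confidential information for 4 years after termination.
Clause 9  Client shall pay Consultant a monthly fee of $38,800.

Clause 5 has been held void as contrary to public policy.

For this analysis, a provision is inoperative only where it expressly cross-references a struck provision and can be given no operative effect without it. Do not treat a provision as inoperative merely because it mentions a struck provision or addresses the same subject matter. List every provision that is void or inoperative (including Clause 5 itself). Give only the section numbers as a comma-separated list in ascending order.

Clause 5 is struck. Clause 8 mentions Clause 5 but its own obligation stands independently of Clause 5, so Clause 8 is not affected. No other provision's operative terms depend on Clause 5. Under the severability clause in Clause 7, the remaining provisions continue in force. The provisions still in force are Clause 1, Clause 2, Clause 3, Clause 4, Clause 6, Clause 7, Clause 8, and Clause 9.

5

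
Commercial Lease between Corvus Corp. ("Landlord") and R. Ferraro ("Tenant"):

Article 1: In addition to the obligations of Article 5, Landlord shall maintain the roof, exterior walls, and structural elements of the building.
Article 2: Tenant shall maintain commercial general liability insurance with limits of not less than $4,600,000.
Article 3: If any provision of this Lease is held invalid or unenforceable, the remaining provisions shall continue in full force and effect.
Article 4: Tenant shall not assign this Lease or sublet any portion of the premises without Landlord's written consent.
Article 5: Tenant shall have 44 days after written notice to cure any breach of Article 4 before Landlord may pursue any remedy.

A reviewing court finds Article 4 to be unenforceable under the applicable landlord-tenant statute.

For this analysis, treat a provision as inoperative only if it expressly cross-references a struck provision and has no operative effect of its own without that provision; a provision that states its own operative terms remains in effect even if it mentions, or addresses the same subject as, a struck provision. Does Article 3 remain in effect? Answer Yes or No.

Yes

Article 4 is struck. Article 5 has no operative effect of its own apart from Article 4 and is therefore inoperative. Article 1 mentions Article 5 but its own obligation stands independently of Article 5, so Article 1 is not affected. Under the severability clause in Article 3, the remaining provisions continue in force. That leaves Article 1, Article 2, and Article 3 in effect. Article 3 is among the surviving provisions, so the answer is yes.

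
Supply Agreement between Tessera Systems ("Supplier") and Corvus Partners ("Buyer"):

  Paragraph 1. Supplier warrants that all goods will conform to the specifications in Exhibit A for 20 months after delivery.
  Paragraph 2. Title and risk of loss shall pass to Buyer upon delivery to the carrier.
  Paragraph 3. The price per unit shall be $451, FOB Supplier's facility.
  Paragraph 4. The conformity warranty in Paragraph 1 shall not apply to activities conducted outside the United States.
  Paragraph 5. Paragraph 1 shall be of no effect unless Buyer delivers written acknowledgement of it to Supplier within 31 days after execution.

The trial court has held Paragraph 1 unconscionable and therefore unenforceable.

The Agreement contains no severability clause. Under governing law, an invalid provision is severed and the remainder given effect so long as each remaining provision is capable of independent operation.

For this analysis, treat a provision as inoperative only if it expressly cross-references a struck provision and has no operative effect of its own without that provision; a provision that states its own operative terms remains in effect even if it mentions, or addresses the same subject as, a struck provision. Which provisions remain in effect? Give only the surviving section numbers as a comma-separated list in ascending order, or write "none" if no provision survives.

2, 3

Paragraph 1 is struck. Paragraph 4 operates only by reference to Paragraph 1, so it falls with Paragraph 1. Paragraph 5 merely fixes the acknowledgement condition for Paragraph 1; with Paragraph 1 gone it has nothing to operate on and falls away. With no severability clause, the stated default rule severs what cannot stand and enforces each remaining provision that can operate on its own. That leaves Paragraph 2 and Paragraph 3 in effect.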